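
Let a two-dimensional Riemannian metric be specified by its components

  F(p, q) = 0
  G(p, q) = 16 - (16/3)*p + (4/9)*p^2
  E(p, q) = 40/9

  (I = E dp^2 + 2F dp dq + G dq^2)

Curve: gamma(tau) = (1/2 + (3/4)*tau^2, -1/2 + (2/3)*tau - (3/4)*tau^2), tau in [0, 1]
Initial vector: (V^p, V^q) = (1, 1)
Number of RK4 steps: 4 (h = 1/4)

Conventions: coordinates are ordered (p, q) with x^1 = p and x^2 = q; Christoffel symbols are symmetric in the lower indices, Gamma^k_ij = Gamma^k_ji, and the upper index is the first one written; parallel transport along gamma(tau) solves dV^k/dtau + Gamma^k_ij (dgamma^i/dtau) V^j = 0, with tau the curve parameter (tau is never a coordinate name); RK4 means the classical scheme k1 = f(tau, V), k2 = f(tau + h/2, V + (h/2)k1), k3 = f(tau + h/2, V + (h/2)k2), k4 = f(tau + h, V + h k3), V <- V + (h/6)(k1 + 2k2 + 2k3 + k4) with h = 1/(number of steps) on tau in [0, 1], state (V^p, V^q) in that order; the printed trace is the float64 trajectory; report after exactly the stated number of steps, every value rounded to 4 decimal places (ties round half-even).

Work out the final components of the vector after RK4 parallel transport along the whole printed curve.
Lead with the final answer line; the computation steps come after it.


Answer: V^p = 1.0455, V^q = 1.1400

gamma'(tau) = ((3/2)*tau, 2/3 - (3/2)*tau); f(tau, V)^k = -Gamma^k_ij(gamma(tau)) gamma'^i(tau) V^j; h = 1/4; intermediate values shown to 6 dp
curve data and Christoffel symbols at the stage parameters:
  tau = 0.000000: gamma = (0.500000, -0.500000), gamma' = (0.000000, 0.666667); Gamma_ppp = 0.000000, Gamma_ppq = 0.000000, Gamma_pqq = 0.550000, Gamma_qpp = 0.000000, Gamma_qpq = -0.181818, Gamma_qqq = 0.000000
  tau = 0.125000: gamma = (0.511719, -0.428385), gamma' = (0.187500, 0.479167); Gamma_ppp = 0.000000, Gamma_ppq = 0.000000, Gamma_pqq = 0.548828, Gamma_qpp = 0.000000, Gamma_qpq = -0.182206, Gamma_qqq = 0.000000
  tau = 0.250000: gamma = (0.546875, -0.380208), gamma' = (0.375000, 0.291667); Gamma_ppp = 0.000000, Gamma_ppq = 0.000000, Gamma_pqq = 0.545312, Gamma_qpp = 0.000000, Gamma_qpq = -0.183381, Gamma_qqq = 0.000000
  tau = 0.375000: gamma = (0.605469, -0.355469), gamma' = (0.562500, 0.104167); Gamma_ppp = 0.000000, Gamma_ppq = 0.000000, Gamma_pqq = 0.539453, Gamma_qpp = 0.000000, Gamma_qpq = -0.185373, Gamma_qqq = 0.000000
  tau = 0.500000: gamma = (0.687500, -0.354167), gamma' = (0.750000, -0.083333); Gamma_ppp = 0.000000, Gamma_ppq = 0.000000, Gamma_pqq = 0.531250, Gamma_qpp = 0.000000, Gamma_qpq = -0.188235, Gamma_qqq = 0.000000
  tau = 0.625000: gamma = (0.792969, -0.376302), gamma' = (0.937500, -0.270833); Gamma_ppp = 0.000000, Gamma_ppq = 0.000000, Gamma_pqq = 0.520703, Gamma_qpp = 0.000000, Gamma_qpq = -0.192048, Gamma_qqq = 0.000000
  tau = 0.750000: gamma = (0.921875, -0.421875), gamma' = (1.125000, -0.458333); Gamma_ppp = 0.000000, Gamma_ppq = 0.000000, Gamma_pqq = 0.507812, Gamma_qpp = 0.000000, Gamma_qpq = -0.196923, Gamma_qqq = 0.000000
  tau = 0.875000: gamma = (1.074219, -0.490885), gamma' = (1.312500, -0.645833); Gamma_ppp = 0.000000, Gamma_ppq = 0.000000, Gamma_pqq = 0.492578, Gamma_qpp = 0.000000, Gamma_qpq = -0.203013, Gamma_qqq = 0.000000
  tau = 1.000000: gamma = (1.250000, -0.583333), gamma' = (1.500000, -0.833333); Gamma_ppp = 0.000000, Gamma_ppq = 0.000000, Gamma_pqq = 0.475000, Gamma_qpp = 0.000000, Gamma_qpq = -0.210526, Gamma_qqq = 0.000000
step 0: V^p = 1.0000, V^q = 1.0000
step 1: k1 = (-0.366667, 0.121212), k2 = (-0.266965, 0.117987), k3 = (-0.266859, 0.119061), k4 = (-0.163784, 0.120733); V <- V + (h/6)(k1 + 2k2 + 2k3 + k4): V^p = 0.9334, V^q = 1.0298
step 2: k1 = (-0.163795, 0.120744), k2 = (-0.058718, 0.126586), k3 = (-0.058759, 0.126915), k4 = (0.046996, 0.135457); V <- V + (h/6)(k1 + 2k2 + 2k3 + k4): V^p = 0.9188, V^q = 1.0616
step 3: k1 = (0.046999, 0.135466), k2 = (0.152104, 0.146098), k3 = (0.152291, 0.145654), k4 = (0.255568, 0.156900); V <- V + (h/6)(k1 + 2k2 + 2k3 + k4): V^p = 0.9567, V^q = 1.0981
step 4: k1 = (0.255587, 0.156927), k2 = (0.355581, 0.168201), k3 = (0.356029, 0.166937), k4 = (0.451196, 0.176494); V <- V + (h/6)(k1 + 2k2 + 2k3 + k4): V^p = 1.0455, V^q = 1.1400


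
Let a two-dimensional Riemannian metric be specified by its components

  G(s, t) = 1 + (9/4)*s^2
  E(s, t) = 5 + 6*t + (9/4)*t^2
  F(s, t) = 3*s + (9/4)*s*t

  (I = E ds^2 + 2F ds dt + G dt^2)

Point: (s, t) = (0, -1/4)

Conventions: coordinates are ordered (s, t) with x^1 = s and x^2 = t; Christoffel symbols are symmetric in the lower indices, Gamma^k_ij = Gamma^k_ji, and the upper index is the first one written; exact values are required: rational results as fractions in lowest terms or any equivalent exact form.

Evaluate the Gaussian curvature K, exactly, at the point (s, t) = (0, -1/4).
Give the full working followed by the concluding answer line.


E = 233/64, F = 0, G = 1, EG - F^2 = 233/64 at the point
E_s = 0, E_t = 39/8, F_s = 39/16, F_t = 0, G_s = 0, G_t = 0
E_tt = 9/2, F_st = 9/4, G_ss = 9/2
K follows from Brioschi's formula, (det M1 - det M2)/(EG - F^2)^2.
M1 = [[-E_tt/2 + F_st - G_ss/2, E_s/2, F_s - E_t/2], [F_t - G_s/2, E, F], [G_t/2, F, G]] = [[-9/4, 0, 0], [0, 233/64, 0], [0, 0, 1]]; det M1 = -2097/256
M2 = [[0, E_t/2, G_s/2], [E_t/2, E, F], [G_s/2, F, G]] = [[0, 39/16, 0], [39/16, 233/64, 0], [0, 0, 1]]; det M2 = -1521/256
det M1 - det M2 = -9/4; K = -9/4 / (233/64)^2 = -9216/54289

Answer: K = -9216/54289


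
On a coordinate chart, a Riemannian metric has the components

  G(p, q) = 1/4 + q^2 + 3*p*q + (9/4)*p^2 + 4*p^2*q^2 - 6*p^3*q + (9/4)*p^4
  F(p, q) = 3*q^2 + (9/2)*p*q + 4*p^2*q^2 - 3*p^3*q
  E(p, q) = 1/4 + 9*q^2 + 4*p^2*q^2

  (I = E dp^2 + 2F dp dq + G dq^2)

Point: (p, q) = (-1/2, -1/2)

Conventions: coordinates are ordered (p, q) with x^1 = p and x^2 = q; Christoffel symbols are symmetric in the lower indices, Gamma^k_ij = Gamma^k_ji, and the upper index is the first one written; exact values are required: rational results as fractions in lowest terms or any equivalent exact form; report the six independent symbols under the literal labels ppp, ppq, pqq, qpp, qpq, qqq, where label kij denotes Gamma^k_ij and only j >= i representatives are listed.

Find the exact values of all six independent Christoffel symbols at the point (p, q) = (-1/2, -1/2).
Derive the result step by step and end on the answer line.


E = 11/4, F = 31/16, G = 117/64 at the point
E_p = -1, E_q = -10, F_p = -17/8, F_q = -47/8, G_p = -29/8, G_q = -11/4
EG - F^2 = 163/128;  g^inv = (128/163) * [[117/64, -31/16], [-31/16, 11/4]]
first-kind symbols [ij,l] = (1/2)(d_i g_jl + d_j g_il - d_l g_ij): [pp,p] = E_p/2 = -1/2, [pp,q] = F_p - E_q/2 = 23/8, [pq,p] = E_q/2 = -5, [pq,q] = G_p/2 = -29/16, [qq,p] = F_q - G_p/2 = -65/16, [qq,q] = G_q/2 = -11/8
Gamma^p_ij = (G*[ij,p] - F*[ij,q])/(EG - F^2), Gamma^q_ij = (E*[ij,q] - F*[ij,p])/(EG - F^2)

Answer: Gamma_ppp = -830/163, Gamma_ppq = -1441/326, Gamma_pqq = -4877/1304, Gamma_qpp = 1136/163, Gamma_qpq = 602/163, Gamma_qqq = 1047/326


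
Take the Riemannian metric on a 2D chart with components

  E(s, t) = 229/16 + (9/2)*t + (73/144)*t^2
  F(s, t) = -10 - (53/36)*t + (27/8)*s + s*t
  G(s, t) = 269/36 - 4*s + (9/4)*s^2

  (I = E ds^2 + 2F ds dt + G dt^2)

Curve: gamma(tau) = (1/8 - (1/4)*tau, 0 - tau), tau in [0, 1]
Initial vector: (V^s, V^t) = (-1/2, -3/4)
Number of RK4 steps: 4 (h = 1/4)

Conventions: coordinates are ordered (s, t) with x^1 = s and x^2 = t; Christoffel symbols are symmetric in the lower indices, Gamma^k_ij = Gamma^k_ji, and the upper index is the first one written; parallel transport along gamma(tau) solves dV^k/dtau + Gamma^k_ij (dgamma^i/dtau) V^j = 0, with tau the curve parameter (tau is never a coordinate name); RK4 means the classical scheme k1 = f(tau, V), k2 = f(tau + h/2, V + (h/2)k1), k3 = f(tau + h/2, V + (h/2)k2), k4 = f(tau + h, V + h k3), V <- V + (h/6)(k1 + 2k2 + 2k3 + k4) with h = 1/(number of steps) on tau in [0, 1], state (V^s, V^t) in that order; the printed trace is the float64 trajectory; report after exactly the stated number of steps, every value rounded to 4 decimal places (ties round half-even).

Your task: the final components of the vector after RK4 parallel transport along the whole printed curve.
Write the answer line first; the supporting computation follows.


Answer: V^s = -0.7456, V^t = -0.8489

gamma'(tau) = (-1/4, -1); f(tau, V)^k = -Gamma^k_ij(gamma(tau)) gamma'^i(tau) V^j; h = 1/4; intermediate values shown to 6 dp
curve data and Christoffel symbols at the stage parameters:
  tau = 0.000000: gamma = (0.125000, 0.000000), gamma' = (-0.250000, -1.000000); Gamma_sss = 1.259893, Gamma_sst = -0.081355, Gamma_stt = 0.304402, Gamma_tss = 1.882645, Gamma_tst = -0.356479, Gamma_ttt = 0.416076
  tau = 0.125000: gamma = (0.093750, -0.125000), gamma' = (-0.250000, -1.000000); Gamma_sss = 1.357482, Gamma_sst = -0.195157, Gamma_stt = 0.392208, Gamma_tss = 1.963577, Gamma_tst = -0.512190, Gamma_ttt = 0.524154
  tau = 0.250000: gamma = (0.062500, -0.250000), gamma' = (-0.250000, -1.000000); Gamma_sss = 1.445847, Gamma_sst = -0.335405, Gamma_stt = 0.497311, Gamma_tss = 2.025396, Gamma_tst = -0.694850, Gamma_ttt = 0.649002
  tau = 0.375000: gamma = (0.031250, -0.375000), gamma' = (-0.250000, -1.000000); Gamma_sss = 1.513599, Gamma_sst = -0.501139, Gamma_stt = 0.618214, Gamma_tss = 2.054389, Gamma_tst = -0.900402, Gamma_ttt = 0.786848
  tau = 0.500000: gamma = (0.000000, -0.500000), gamma' = (-0.250000, -1.000000); Gamma_sss = 1.546855, Gamma_sst = -0.686039, Gamma_stt = 0.749599, Gamma_tss = 2.035320, Gamma_tst = -1.118193, Gamma_ttt = 0.929336
  tau = 0.625000: gamma = (-0.031250, -0.625000), gamma' = (-0.250000, -1.000000); Gamma_sss = 1.532230, Gamma_sst = -0.876971, Gamma_stt = 0.881572, Gamma_tss = 1.955538, Gamma_tst = -1.330161, Gamma_ttt = 1.063280
  tau = 0.750000: gamma = (-0.062500, -0.750000), gamma' = (-0.250000, -1.000000); Gamma_sss = 1.461749, Gamma_sst = -1.055053, Gamma_stt = 1.000742, Gamma_tss = 1.810694, Gamma_tst = -1.513294, Gamma_ttt = 1.172759
  tau = 0.875000: gamma = (-0.093750, -0.875000), gamma' = (-0.250000, -1.000000); Gamma_sss = 1.337437, Gamma_sst = -1.200232, Gamma_stt = 1.093671, Gamma_tss = 1.609067, Gamma_tst = -1.645918, Gamma_ttt = 1.243699
  tau = 1.000000: gamma = (-0.125000, -1.000000), gamma' = (-0.250000, -1.000000); Gamma_sss = 1.172263, Gamma_sst = -1.297808, Gamma_stt = 1.151364, Gamma_tss = 1.370830, Gamma_tst = -1.715163, Gamma_ttt = 1.268878
step 0: V^s = -0.5000, V^t = -0.7500
step 1: k1 = (-0.329856, -0.302308), k2 = (-0.348595, -0.300522), k3 = (-0.348856, -0.300384), k4 = (-0.356445, -0.281470); V <- V + (h/6)(k1 + 2k2 + 2k3 + k4): V^s = -0.5867, V^t = -0.8244
step 2: k1 = (-0.356144, -0.281232), k2 = (-0.346221, -0.238688), k3 = (-0.343752, -0.236180), k4 = (-0.309368, -0.164160); V <- V + (h/6)(k1 + 2k2 + 2k3 + k4): V^s = -0.6719, V^t = -0.8825
step 3: k1 = (-0.309052, -0.163999), k2 = (-0.247140, -0.062089), k3 = (-0.242525, -0.059291), k4 = (-0.156134, 0.064096); V <- V + (h/6)(k1 + 2k2 + 2k3 + k4): V^s = -0.7321, V^t = -0.8968
step 4: k1 = (-0.156038, 0.064059), k2 = (-0.054541, 0.195097), k3 = (-0.052527, 0.192950), k4 = (0.047106, 0.309969); V <- V + (h/6)(k1 + 2k2 + 2k3 + k4): V^s = -0.7456, V^t = -0.8489


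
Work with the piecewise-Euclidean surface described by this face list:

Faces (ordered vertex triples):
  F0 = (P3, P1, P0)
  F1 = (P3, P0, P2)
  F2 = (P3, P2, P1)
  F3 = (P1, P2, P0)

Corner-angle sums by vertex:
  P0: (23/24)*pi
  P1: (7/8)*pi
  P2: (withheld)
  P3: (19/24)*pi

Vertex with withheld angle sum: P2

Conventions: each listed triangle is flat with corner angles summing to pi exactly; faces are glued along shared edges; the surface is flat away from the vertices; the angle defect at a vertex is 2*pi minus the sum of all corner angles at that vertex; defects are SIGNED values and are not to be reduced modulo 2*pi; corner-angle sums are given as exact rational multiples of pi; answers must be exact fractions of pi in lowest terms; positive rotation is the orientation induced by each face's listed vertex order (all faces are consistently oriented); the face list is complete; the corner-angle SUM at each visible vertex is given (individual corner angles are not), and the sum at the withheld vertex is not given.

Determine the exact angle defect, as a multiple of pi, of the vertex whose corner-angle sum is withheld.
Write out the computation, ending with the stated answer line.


V = 4, E = 6, F = 4; chi = V - E + F = 2
Gauss-Bonnet: total defect = 2*pi*chi = 4*pi; visible defects sum to (27/8)*pi

Answer: defect(P2) = (5/8)*pi


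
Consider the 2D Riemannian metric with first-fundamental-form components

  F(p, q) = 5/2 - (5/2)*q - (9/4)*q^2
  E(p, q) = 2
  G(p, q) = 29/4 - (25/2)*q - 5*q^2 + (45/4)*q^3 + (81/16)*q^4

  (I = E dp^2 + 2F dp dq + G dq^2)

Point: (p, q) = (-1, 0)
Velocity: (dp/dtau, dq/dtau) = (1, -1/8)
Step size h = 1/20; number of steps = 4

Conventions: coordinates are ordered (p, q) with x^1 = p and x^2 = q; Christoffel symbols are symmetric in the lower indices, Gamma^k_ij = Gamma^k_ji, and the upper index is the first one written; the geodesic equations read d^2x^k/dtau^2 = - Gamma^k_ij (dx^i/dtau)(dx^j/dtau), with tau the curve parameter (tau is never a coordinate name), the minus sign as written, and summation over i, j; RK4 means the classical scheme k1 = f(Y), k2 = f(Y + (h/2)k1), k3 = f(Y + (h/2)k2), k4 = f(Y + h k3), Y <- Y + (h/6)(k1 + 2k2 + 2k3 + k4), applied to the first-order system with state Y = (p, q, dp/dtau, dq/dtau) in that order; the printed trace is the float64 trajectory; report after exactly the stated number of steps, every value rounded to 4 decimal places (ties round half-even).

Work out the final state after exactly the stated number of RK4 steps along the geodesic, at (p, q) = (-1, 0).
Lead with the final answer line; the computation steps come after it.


Answer: p = -0.7999, q = -0.0248, dp/dtau = 1.0009, dq/dtau = -0.1227

f(Y) = (dp/dtau, dq/dtau, -Gamma^p_ij Y'^i Y'^j, -Gamma^q_ij Y'^i Y'^j) with the Gammas evaluated at the stage position; h = 0.050000; intermediate values shown to 6 dp
step 0: p = -1.0000, q = 0.0000, dp/dtau = 1.0000, dq/dtau = -0.1250
step 1:
  k1: at (p, q) = (-1.000000, 0.000000), (dp/dtau, dq/dtau) = (1.000000, -0.125000); Gamma_ppp = 0.000000, Gamma_ppq = 0.000000, Gamma_pqq = -0.303030, Gamma_qpp = 0.000000, Gamma_qpq = 0.000000, Gamma_qqq = -0.757576; k1 = (1.000000, -0.125000, 0.004735, 0.011837)
  k2: at (p, q) = (-0.975000, -0.003125), (dp/dtau, dq/dtau) = (1.000118, -0.124704); Gamma_ppp = 0.000000, Gamma_ppq = 0.000000, Gamma_pqq = -0.299908, Gamma_qpp = 0.000000, Gamma_qpq = 0.000000, Gamma_qqq = -0.752105; k2 = (1.000118, -0.124704, 0.004664, 0.011696)
  k3: at (p, q) = (-0.974997, -0.003118), (dp/dtau, dq/dtau) = (1.000117, -0.124708); Gamma_ppp = 0.000000, Gamma_ppq = 0.000000, Gamma_pqq = -0.299915, Gamma_qpp = 0.000000, Gamma_qpq = 0.000000, Gamma_qqq = -0.752118; k3 = (1.000117, -0.124708, 0.004664, 0.011697)
  k4: at (p, q) = (-0.949994, -0.006235), (dp/dtau, dq/dtau) = (1.000233, -0.124415); Gamma_ppp = 0.000000, Gamma_ppq = 0.000000, Gamma_pqq = -0.296832, Gamma_qpp = 0.000000, Gamma_qpq = 0.000000, Gamma_qqq = -0.746681; k4 = (1.000233, -0.124415, 0.004595, 0.011558)
  Y <- Y + (h/6)(k1 + 2k2 + 2k3 + k4): p = -0.9500, q = -0.0062, dp/dtau = 1.0002, dq/dtau = -0.1244
step 2:
  k1: at (p, q) = (-0.949994, -0.006235), (dp/dtau, dq/dtau) = (1.000233, -0.124415); Gamma_ppp = 0.000000, Gamma_ppq = 0.000000, Gamma_pqq = -0.296832, Gamma_qpp = 0.000000, Gamma_qpq = 0.000000, Gamma_qqq = -0.746681; k1 = (1.000233, -0.124415, 0.004595, 0.011558)
  k2: at (p, q) = (-0.924988, -0.009346), (dp/dtau, dq/dtau) = (1.000348, -0.124126); Gamma_ppp = 0.000000, Gamma_ppq = 0.000000, Gamma_pqq = -0.293788, Gamma_qpp = 0.000000, Gamma_qpq = 0.000000, Gamma_qqq = -0.741278; k2 = (1.000348, -0.124126, 0.004526, 0.011421)
  k3: at (p, q) = (-0.924985, -0.009338), (dp/dtau, dq/dtau) = (1.000346, -0.124130); Gamma_ppp = 0.000000, Gamma_ppq = 0.000000, Gamma_pqq = -0.293795, Gamma_qpp = 0.000000, Gamma_qpq = 0.000000, Gamma_qqq = -0.741290; k3 = (1.000346, -0.124130, 0.004527, 0.011422)
  k4: at (p, q) = (-0.899977, -0.012442), (dp/dtau, dq/dtau) = (1.000460, -0.123844); Gamma_ppp = 0.000000, Gamma_ppq = 0.000000, Gamma_pqq = -0.290790, Gamma_qpp = 0.000000, Gamma_qpq = 0.000000, Gamma_qqq = -0.735919; k4 = (1.000460, -0.123844, 0.004460, 0.011287)
  Y <- Y + (h/6)(k1 + 2k2 + 2k3 + k4): p = -0.9000, q = -0.0124, dp/dtau = 1.0005, dq/dtau = -0.1238
step 3:
  k1: at (p, q) = (-0.899977, -0.012442), (dp/dtau, dq/dtau) = (1.000460, -0.123844); Gamma_ppp = 0.000000, Gamma_ppq = 0.000000, Gamma_pqq = -0.290790, Gamma_qpp = 0.000000, Gamma_qpq = 0.000000, Gamma_qqq = -0.735919; k1 = (1.000460, -0.123844, 0.004460, 0.011287)
  k2: at (p, q) = (-0.874965, -0.015538), (dp/dtau, dq/dtau) = (1.000571, -0.123562); Gamma_ppp = 0.000000, Gamma_ppq = 0.000000, Gamma_pqq = -0.287823, Gamma_qpp = 0.000000, Gamma_qpq = 0.000000, Gamma_qqq = -0.730581; k2 = (1.000571, -0.123562, 0.004394, 0.011154)
  k3: at (p, q) = (-0.874963, -0.015531), (dp/dtau, dq/dtau) = (1.000569, -0.123565); Gamma_ppp = 0.000000, Gamma_ppq = 0.000000, Gamma_pqq = -0.287829, Gamma_qpp = 0.000000, Gamma_qpq = 0.000000, Gamma_qqq = -0.730593; k3 = (1.000569, -0.123565, 0.004395, 0.011155)
  k4: at (p, q) = (-0.849948, -0.018620), (dp/dtau, dq/dtau) = (1.000679, -0.123286); Gamma_ppp = 0.000000, Gamma_ppq = 0.000000, Gamma_pqq = -0.284899, Gamma_qpp = 0.000000, Gamma_qpq = 0.000000, Gamma_qqq = -0.725287; k4 = (1.000679, -0.123286, 0.004330, 0.011024)
  Y <- Y + (h/6)(k1 + 2k2 + 2k3 + k4): p = -0.8499, q = -0.0186, dp/dtau = 1.0007, dq/dtau = -0.1233
step 4:
  k1: at (p, q) = (-0.849948, -0.018620), (dp/dtau, dq/dtau) = (1.000679, -0.123286); Gamma_ppp = 0.000000, Gamma_ppq = 0.000000, Gamma_pqq = -0.284899, Gamma_qpp = 0.000000, Gamma_qpq = 0.000000, Gamma_qqq = -0.725287; k1 = (1.000679, -0.123286, 0.004330, 0.011024)
  k2: at (p, q) = (-0.824931, -0.021702), (dp/dtau, dq/dtau) = (1.000788, -0.123011); Gamma_ppp = 0.000000, Gamma_ppq = 0.000000, Gamma_pqq = -0.282004, Gamma_qpp = 0.000000, Gamma_qpq = 0.000000, Gamma_qqq = -0.720012; k2 = (1.000788, -0.123011, 0.004267, 0.010895)
  k3: at (p, q) = (-0.824929, -0.021695), (dp/dtau, dq/dtau) = (1.000786, -0.123014); Gamma_ppp = 0.000000, Gamma_ppq = 0.000000, Gamma_pqq = -0.282011, Gamma_qpp = 0.000000, Gamma_qpq = 0.000000, Gamma_qqq = -0.720024; k3 = (1.000786, -0.123014, 0.004268, 0.010896)
  k4: at (p, q) = (-0.799909, -0.024771), (dp/dtau, dq/dtau) = (1.000893, -0.122742); Gamma_ppp = 0.000000, Gamma_ppq = 0.000000, Gamma_pqq = -0.279152, Gamma_qpp = 0.000000, Gamma_qpq = 0.000000, Gamma_qqq = -0.714781; k4 = (1.000893, -0.122742, 0.004206, 0.010769)
  Y <- Y + (h/6)(k1 + 2k2 + 2k3 + k4): p = -0.7999, q = -0.0248, dp/dtau = 1.0009, dq/dtau = -0.1227


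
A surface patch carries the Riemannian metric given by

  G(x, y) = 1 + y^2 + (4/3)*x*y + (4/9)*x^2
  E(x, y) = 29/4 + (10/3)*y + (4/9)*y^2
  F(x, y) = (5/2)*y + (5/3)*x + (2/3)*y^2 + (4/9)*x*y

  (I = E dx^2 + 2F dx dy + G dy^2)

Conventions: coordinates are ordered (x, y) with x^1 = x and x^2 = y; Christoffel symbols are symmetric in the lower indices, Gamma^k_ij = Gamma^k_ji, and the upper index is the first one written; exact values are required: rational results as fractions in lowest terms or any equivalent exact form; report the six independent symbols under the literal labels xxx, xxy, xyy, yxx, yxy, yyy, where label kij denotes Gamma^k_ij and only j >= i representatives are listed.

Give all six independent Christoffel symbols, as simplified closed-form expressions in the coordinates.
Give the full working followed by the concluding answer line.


E = 29/4 + (10/3)*y + (4/9)*y^2; F = (5/2)*y + (5/3)*x + (2/3)*y^2 + (4/9)*x*y; G = 1 + y^2 + (4/3)*x*y + (4/9)*x^2
Gamma^k_ij = (1/2) g^{kl} (d_i g_jl + d_j g_il - d_l g_ij), with g^inv = (1/(EG-F^2)) [[G, -F], [-F, E]]
first partials: E_x = 0, E_y = 10/3 + (8/9)*y, F_x = 5/3 + (4/9)*y, F_y = 5/2 + (4/3)*y + (4/9)*x, G_x = (4/3)*y + (8/9)*x, G_y = 2*y + (4/3)*x
D = EG - F^2 = 29/4 + (10/3)*y + (13/9)*y^2 + (4/3)*x*y + (4/9)*x^2
expanded: Gamma^x_xx = (G E_x - 2F F_x + F E_y)/(2D), Gamma^x_xy = (G E_y - F G_x)/(2D), Gamma^x_yy = (2G F_y - G G_x - F G_y)/(2D), Gamma^y_xx = (2E F_x - E E_y - F E_x)/(2D), Gamma^y_xy = (E G_x - F E_y)/(2D), Gamma^y_yy = (E G_y - 2F F_y + F G_x)/(2D); substitute and cancel common factors

Answer: Gamma_xxx = 0, Gamma_xxy = (16*y + 60)/(16*x^2 + 48*x*y + 52*y^2 + 120*y + 261), Gamma_xyy = (24*y + 90)/(16*x^2 + 48*x*y + 52*y^2 + 120*y + 261), Gamma_yxx = 0, Gamma_yxy = (16*x + 24*y)/(16*x^2 + 48*x*y + 52*y^2 + 120*y + 261), Gamma_yyy = (24*x + 36*y)/(16*x^2 + 48*x*y + 52*y^2 + 120*y + 261)


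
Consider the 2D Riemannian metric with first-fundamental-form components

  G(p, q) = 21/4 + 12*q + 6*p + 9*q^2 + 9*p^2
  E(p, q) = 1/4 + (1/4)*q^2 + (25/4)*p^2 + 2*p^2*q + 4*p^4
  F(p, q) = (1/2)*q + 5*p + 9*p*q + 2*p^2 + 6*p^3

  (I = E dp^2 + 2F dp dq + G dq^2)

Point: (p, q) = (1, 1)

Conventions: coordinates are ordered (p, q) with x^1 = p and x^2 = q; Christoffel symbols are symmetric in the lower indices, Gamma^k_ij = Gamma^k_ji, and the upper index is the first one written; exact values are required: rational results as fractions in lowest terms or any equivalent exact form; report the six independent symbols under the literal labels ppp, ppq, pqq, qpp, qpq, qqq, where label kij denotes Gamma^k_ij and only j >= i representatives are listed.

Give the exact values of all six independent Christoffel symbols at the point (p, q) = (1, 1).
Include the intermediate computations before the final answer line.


E = 51/4, F = 45/2, G = 165/4 at the point
E_p = 65/2, E_q = 5/2, F_p = 36, F_q = 19/2, G_p = 24, G_q = 30
EG - F^2 = 315/16;  g^inv = (16/315) * [[165/4, -45/2], [-45/2, 51/4]]
first-kind symbols [ij,l] = (1/2)(d_i g_jl + d_j g_il - d_l g_ij): [pp,p] = E_p/2 = 65/4, [pp,q] = F_p - E_q/2 = 139/4, [pq,p] = E_q/2 = 5/4, [pq,q] = G_p/2 = 12, [qq,p] = F_q - G_p/2 = -5/2, [qq,q] = G_q/2 = 15
Gamma^p_ij = (G*[ij,p] - F*[ij,q])/(EG - F^2), Gamma^q_ij = (E*[ij,q] - F*[ij,p])/(EG - F^2)

Answer: Gamma_ppp = -17/3, Gamma_ppq = -233/21, Gamma_pqq = -470/21, Gamma_qpp = 59/15, Gamma_qpq = 222/35, Gamma_qqq = 88/7


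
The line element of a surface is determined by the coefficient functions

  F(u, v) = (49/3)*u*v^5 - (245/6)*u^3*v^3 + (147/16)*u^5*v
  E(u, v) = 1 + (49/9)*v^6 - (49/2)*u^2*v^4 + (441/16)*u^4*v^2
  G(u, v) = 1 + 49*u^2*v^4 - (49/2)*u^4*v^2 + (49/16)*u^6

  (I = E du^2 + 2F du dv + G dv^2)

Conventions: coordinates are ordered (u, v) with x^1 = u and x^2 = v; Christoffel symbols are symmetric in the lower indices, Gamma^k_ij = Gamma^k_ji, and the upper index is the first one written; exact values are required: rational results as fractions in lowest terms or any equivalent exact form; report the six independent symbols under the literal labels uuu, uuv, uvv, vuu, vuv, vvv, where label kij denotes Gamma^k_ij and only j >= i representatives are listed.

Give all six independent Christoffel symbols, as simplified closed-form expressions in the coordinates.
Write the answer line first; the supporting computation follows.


Answer: Gamma_uuu = (7938*u^3*v^2 - 3528*u*v^4)/(441*u^6 + 441*u^4*v^2 + 3528*u^2*v^4 + 784*v^6 + 144), Gamma_uuv = (3969*u^4*v - 7056*u^2*v^3 + 2352*v^5)/(441*u^6 + 441*u^4*v^2 + 3528*u^2*v^4 + 784*v^6 + 144), Gamma_uvv = (-10584*u^3*v^2 + 4704*u*v^4)/(441*u^6 + 441*u^4*v^2 + 3528*u^2*v^4 + 784*v^6 + 144), Gamma_vuu = (2646*u^4*v - 10584*u^2*v^3)/(441*u^6 + 441*u^4*v^2 + 3528*u^2*v^4 + 784*v^6 + 144), Gamma_vuv = (1323*u^5 - 7056*u^3*v^2 + 7056*u*v^4)/(441*u^6 + 441*u^4*v^2 + 3528*u^2*v^4 + 784*v^6 + 144), Gamma_vvv = (-3528*u^4*v + 14112*u^2*v^3)/(441*u^6 + 441*u^4*v^2 + 3528*u^2*v^4 + 784*v^6 + 144)

E = 1 + (49/9)*v^6 - (49/2)*u^2*v^4 + (441/16)*u^4*v^2; F = (49/3)*u*v^5 - (245/6)*u^3*v^3 + (147/16)*u^5*v; G = 1 + 49*u^2*v^4 - (49/2)*u^4*v^2 + (49/16)*u^6
Gamma^k_ij = (1/2) g^{kl} (d_i g_jl + d_j g_il - d_l g_ij), with g^inv = (1/(EG-F^2)) [[G, -F], [-F, E]]
first partials: E_u = -49*u*v^4 + (441/4)*u^3*v^2, E_v = (98/3)*v^5 - 98*u^2*v^3 + (441/8)*u^4*v, F_u = (49/3)*v^5 - (245/2)*u^2*v^3 + (735/16)*u^4*v, F_v = (245/3)*u*v^4 - (245/2)*u^3*v^2 + (147/16)*u^5, G_u = 98*u*v^4 - 98*u^3*v^2 + (147/8)*u^5, G_v = 196*u^2*v^3 - 49*u^4*v
D = EG - F^2 = 1 + (49/9)*v^6 + (49/2)*u^2*v^4 + (49/16)*u^4*v^2 + (49/16)*u^6
expanded: Gamma^u_uu = (G E_u - 2F F_u + F E_v)/(2D), Gamma^u_uv = (G E_v - F G_u)/(2D), Gamma^u_vv = (2G F_v - G G_u - F G_v)/(2D), Gamma^v_uu = (2E F_u - E E_v - F E_u)/(2D), Gamma^v_uv = (E G_u - F E_v)/(2D), Gamma^v_vv = (E G_v - 2F F_v + F G_u)/(2D); substitute and cancel common factors


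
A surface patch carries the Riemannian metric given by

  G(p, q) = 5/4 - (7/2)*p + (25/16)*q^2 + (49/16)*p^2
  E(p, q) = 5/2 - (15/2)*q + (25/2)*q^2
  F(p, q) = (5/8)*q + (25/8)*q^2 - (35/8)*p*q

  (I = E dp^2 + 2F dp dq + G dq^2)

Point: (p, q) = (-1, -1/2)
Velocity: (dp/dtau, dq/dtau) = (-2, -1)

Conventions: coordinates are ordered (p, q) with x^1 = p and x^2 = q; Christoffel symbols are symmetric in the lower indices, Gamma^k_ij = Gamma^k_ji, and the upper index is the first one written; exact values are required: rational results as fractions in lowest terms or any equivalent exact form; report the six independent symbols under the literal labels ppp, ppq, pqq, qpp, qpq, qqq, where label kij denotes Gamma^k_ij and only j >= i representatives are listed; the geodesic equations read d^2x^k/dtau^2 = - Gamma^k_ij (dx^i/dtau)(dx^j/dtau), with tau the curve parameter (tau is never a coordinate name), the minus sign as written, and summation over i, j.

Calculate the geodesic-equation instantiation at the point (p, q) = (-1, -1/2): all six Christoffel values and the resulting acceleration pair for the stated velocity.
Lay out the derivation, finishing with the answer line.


E = 75/8, F = -55/32, G = 525/64 at the point
E_p = 0, E_q = -20, F_p = 35/16, F_q = 15/8, G_p = -77/8, G_q = -25/16
EG - F^2 = 75725/1024;  g^inv = (1024/75725) * [[525/64, 55/32], [55/32, 75/8]]
first-kind symbols [ij,l] = (1/2)(d_i g_jl + d_j g_il - d_l g_ij): [pp,p] = E_p/2 = 0, [pp,q] = F_p - E_q/2 = 195/16, [pq,p] = E_q/2 = -10, [pq,q] = G_p/2 = -77/16, [qq,p] = F_q - G_p/2 = 107/16, [qq,q] = G_q/2 = -25/32
Gamma^p_ij = (G*[ij,p] - F*[ij,q])/(EG - F^2), Gamma^q_ij = (E*[ij,q] - F*[ij,p])/(EG - F^2)
Gamma_ppp = 66/233, Gamma_ppq = -18494/15145, Gamma_pqq = 2192/3029, Gamma_qpp = 360/233, Gamma_qpq = -2552/3029, Gamma_qqq = 854/15145
d^2p/dtau^2 = -(Gamma_ppp*(-2)^2 + 2*Gamma_ppq*(-2)*(-1) + Gamma_pqq*(-1)^2) = 45856/15145
d^2q/dtau^2 = -(Gamma_qpp*(-2)^2 + 2*Gamma_qpq*(-2)*(-1) + Gamma_qqq*(-1)^2) = -43414/15145

Answer: Gamma_ppp = 66/233, Gamma_ppq = -18494/15145, Gamma_pqq = 2192/3029, Gamma_qpp = 360/233, Gamma_qpq = -2552/3029, Gamma_qqq = 854/15145; accelerations (d^2p/dtau^2, d^2q/dtau^2) = (45856/15145, -43414/15145)


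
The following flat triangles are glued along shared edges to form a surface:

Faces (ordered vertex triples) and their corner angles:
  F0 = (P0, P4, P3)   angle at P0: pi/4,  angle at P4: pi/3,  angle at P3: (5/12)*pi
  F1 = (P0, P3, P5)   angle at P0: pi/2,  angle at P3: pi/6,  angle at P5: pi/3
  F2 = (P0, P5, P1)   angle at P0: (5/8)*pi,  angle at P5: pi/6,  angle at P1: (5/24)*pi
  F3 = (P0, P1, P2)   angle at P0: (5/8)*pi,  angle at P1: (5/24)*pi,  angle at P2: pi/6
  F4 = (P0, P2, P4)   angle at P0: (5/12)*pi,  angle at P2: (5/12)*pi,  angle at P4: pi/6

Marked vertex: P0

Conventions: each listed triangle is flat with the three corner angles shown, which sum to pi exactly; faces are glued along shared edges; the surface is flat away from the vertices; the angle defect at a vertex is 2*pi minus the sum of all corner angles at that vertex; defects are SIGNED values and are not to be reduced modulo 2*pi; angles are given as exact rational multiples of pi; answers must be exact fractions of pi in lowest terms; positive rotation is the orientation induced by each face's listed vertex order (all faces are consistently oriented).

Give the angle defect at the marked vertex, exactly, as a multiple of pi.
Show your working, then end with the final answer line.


Sum of corner angles at P0: (29/12)*pi
defect = 2*pi - (29/12)*pi

Answer: defect(P0) = (-5/12)*pi


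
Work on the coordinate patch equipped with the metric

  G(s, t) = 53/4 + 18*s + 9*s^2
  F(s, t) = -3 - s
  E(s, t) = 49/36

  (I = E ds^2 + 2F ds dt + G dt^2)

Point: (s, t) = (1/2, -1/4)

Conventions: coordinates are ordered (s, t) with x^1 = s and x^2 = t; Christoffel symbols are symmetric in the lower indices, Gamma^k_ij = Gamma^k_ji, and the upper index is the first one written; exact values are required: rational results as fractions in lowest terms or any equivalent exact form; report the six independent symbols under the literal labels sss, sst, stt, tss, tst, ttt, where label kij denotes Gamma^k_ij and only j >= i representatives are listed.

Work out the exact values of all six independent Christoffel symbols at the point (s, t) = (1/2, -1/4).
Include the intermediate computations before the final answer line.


E = 49/36, F = -7/2, G = 49/2 at the point
E_s = 0, E_t = 0, F_s = -1, F_t = 0, G_s = 27, G_t = 0
EG - F^2 = 1519/72;  g^inv = (72/1519) * [[49/2, 7/2], [7/2, 49/36]]
first-kind symbols [ij,l] = (1/2)(d_i g_jl + d_j g_il - d_l g_ij): [ss,s] = E_s/2 = 0, [ss,t] = F_s - E_t/2 = -1, [st,s] = E_t/2 = 0, [st,t] = G_s/2 = 27/2, [tt,s] = F_t - G_s/2 = -27/2, [tt,t] = G_t/2 = 0
Gamma^s_ij = (G*[ij,s] - F*[ij,t])/(EG - F^2), Gamma^t_ij = (E*[ij,t] - F*[ij,s])/(EG - F^2)

Answer: Gamma_sss = -36/217, Gamma_sst = 486/217, Gamma_stt = -486/31, Gamma_tss = -2/31, Gamma_tst = 27/31, Gamma_ttt = -486/217


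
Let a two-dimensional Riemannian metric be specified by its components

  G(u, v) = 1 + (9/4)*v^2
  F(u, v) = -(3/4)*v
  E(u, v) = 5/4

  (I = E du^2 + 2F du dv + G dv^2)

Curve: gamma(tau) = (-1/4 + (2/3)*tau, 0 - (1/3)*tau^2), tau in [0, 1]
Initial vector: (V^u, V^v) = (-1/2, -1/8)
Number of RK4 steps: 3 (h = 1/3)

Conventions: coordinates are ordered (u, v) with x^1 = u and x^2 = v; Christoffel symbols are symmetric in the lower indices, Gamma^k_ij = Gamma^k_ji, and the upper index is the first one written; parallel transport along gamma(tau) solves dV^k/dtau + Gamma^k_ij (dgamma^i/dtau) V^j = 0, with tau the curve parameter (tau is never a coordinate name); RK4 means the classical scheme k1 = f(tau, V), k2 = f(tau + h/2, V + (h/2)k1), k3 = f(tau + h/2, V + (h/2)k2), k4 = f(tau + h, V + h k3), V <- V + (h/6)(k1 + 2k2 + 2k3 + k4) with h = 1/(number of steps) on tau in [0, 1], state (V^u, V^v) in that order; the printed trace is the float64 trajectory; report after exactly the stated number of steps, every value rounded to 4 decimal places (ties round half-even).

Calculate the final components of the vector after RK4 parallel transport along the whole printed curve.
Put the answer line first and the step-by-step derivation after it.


Answer: V^u = -0.4772, V^v = -0.1141

gamma'(tau) = (2/3, -(2/3)*tau); f(tau, V)^k = -Gamma^k_ij(gamma(tau)) gamma'^i(tau) V^j; h = 1/3; intermediate values shown to 6 dp
curve data and Christoffel symbols at the stage parameters:
  tau = 0.000000: gamma = (-0.250000, 0.000000), gamma' = (0.666667, 0.000000); Gamma_uuu = 0.000000, Gamma_uuv = 0.000000, Gamma_uvv = -0.600000, Gamma_vuu = 0.000000, Gamma_vuv = 0.000000, Gamma_vvv = 0.000000
  tau = 0.166667: gamma = (-0.138889, -0.009259), gamma' = (0.666667, -0.111111); Gamma_uuu = 0.000000, Gamma_uuv = 0.000000, Gamma_uvv = -0.599907, Gamma_vuu = 0.000000, Gamma_vuv = 0.000000, Gamma_vvv = -0.016664
  tau = 0.333333: gamma = (-0.027778, -0.037037), gamma' = (0.666667, -0.222222); Gamma_uuu = 0.000000, Gamma_uuv = 0.000000, Gamma_uvv = -0.598522, Gamma_vuu = 0.000000, Gamma_vuv = 0.000000, Gamma_vvv = -0.066502
  tau = 0.500000: gamma = (0.083333, -0.083333), gamma' = (0.666667, -0.333333); Gamma_uuu = 0.000000, Gamma_uuv = 0.000000, Gamma_uvv = -0.592593, Gamma_vuu = 0.000000, Gamma_vuv = 0.000000, Gamma_vvv = -0.148148
  tau = 0.666667: gamma = (0.194444, -0.148148), gamma' = (0.666667, -0.444444); Gamma_uuu = 0.000000, Gamma_uuv = 0.000000, Gamma_uvv = -0.577197, Gamma_vuu = 0.000000, Gamma_vuv = 0.000000, Gamma_vvv = -0.256532
  tau = 0.833333: gamma = (0.305556, -0.231481), gamma' = (0.666667, -0.555556); Gamma_uuu = 0.000000, Gamma_uuv = 0.000000, Gamma_uvv = -0.547220, Gamma_vuu = 0.000000, Gamma_vuv = 0.000000, Gamma_vvv = -0.380014
  tau = 1.000000: gamma = (0.416667, -0.333333), gamma' = (0.666667, -0.666667); Gamma_uuu = 0.000000, Gamma_uuv = 0.000000, Gamma_uvv = -0.500000, Gamma_vuu = 0.000000, Gamma_vuv = 0.000000, Gamma_vvv = -0.500000
step 0: V^u = -0.5000, V^v = -0.1250
step 1: k1 = (0.000000, 0.000000), k2 = (0.008332, 0.000231), k3 = (0.008329, 0.000231), k4 = (0.016615, 0.001846); V <- V + (h/6)(k1 + 2k2 + 2k3 + k4): V^u = -0.4972, V^v = -0.1248
step 2: k1 = (0.016605, 0.001845), k2 = (0.024600, 0.006150), k3 = (0.024458, 0.006115), k4 = (0.031504, 0.014002); V <- V + (h/6)(k1 + 2k2 + 2k3 + k4): V^u = -0.4891, V^v = -0.1226
step 3: k1 = (0.031452, 0.013978), k2 = (0.036564, 0.025392), k3 = (0.035986, 0.024990), k4 = (0.038091, 0.038091); V <- V + (h/6)(k1 + 2k2 + 2k3 + k4): V^u = -0.4772, V^v = -0.1141


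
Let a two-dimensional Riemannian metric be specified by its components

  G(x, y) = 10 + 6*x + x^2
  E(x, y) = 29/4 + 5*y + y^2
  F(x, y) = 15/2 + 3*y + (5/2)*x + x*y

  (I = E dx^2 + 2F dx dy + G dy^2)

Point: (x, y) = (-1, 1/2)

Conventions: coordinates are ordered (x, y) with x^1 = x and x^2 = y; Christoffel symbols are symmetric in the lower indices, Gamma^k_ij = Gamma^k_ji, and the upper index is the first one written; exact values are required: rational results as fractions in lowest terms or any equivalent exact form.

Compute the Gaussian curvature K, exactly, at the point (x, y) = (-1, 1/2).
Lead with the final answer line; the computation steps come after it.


Answer: K = -1/196

E = 10, F = 6, G = 5, EG - F^2 = 14 at the point
E_x = 0, E_y = 6, F_x = 3, F_y = 2, G_x = 4, G_y = 0
E_yy = 2, F_xy = 1, G_xx = 2
Evaluate Brioschi's two determinant matrices M1, M2 and divide by (EG - F^2)^2.
M1 = [[-E_yy/2 + F_xy - G_xx/2, E_x/2, F_x - E_y/2], [F_y - G_x/2, E, F], [G_y/2, F, G]] = [[-1, 0, 0], [0, 10, 6], [0, 6, 5]]; det M1 = -14
M2 = [[0, E_y/2, G_x/2], [E_y/2, E, F], [G_x/2, F, G]] = [[0, 3, 2], [3, 10, 6], [2, 6, 5]]; det M2 = -13
det M1 - det M2 = -1; K = -1 / (14)^2 = -1/196


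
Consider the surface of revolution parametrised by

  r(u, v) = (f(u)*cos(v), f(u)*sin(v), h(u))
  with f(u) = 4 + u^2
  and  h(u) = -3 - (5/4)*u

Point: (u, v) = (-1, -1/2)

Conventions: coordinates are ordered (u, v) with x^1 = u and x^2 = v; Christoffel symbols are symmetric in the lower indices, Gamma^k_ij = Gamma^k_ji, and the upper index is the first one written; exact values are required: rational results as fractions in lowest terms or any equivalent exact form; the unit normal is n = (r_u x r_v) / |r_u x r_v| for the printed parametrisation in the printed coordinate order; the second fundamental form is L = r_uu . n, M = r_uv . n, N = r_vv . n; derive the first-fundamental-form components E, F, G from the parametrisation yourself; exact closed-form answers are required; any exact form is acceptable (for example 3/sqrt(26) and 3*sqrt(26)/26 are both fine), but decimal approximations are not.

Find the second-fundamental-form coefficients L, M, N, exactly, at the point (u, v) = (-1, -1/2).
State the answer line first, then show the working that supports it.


Answer: L = 10*sqrt(89)/89, M = 0, N = -25*sqrt(89)/89

f = 5, f' = -2, f'' = 2, h' = -5/4, h'' = 0
E = 89/16, F = 0, G = 25; answer radicand W^2 = 89/16
unnormalised second-form numerators: l = 5/2, m = 0, n = -25/4; L = l/sqrt(89/16), and similarly M = m/sqrt(W^2), N = n/sqrt(W^2)


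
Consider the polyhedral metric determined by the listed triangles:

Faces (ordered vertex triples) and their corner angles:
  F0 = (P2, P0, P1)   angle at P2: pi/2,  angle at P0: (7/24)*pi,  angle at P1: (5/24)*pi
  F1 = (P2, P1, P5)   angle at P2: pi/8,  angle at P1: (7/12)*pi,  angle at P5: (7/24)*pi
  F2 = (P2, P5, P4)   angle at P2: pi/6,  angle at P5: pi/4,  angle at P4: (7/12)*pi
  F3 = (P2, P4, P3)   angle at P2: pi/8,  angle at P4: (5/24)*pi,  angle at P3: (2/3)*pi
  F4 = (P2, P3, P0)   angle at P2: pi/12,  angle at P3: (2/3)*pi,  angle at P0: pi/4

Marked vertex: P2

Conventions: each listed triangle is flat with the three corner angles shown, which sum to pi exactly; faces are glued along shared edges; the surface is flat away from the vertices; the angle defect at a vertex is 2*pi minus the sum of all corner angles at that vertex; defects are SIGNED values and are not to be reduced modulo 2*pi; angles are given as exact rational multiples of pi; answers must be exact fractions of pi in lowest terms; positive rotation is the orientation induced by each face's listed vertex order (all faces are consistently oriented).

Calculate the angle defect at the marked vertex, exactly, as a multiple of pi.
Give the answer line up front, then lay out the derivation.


Answer: defect(P2) = pi

Sum of corner angles at P2: pi
defect = 2*pi - pi


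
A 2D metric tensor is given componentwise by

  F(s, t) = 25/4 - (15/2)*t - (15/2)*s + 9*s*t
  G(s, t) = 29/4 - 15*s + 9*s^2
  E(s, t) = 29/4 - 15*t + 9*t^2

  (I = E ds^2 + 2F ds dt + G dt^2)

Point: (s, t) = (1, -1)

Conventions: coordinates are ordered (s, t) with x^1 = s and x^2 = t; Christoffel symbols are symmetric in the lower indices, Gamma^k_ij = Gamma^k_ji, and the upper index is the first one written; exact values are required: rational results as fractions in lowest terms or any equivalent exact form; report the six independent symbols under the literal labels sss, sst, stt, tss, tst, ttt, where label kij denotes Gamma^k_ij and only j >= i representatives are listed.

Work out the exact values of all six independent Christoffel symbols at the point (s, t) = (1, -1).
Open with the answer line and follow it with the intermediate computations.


Answer: Gamma_sss = 0, Gamma_sst = -11/21, Gamma_stt = 0, Gamma_tss = 0, Gamma_tst = 1/21, Gamma_ttt = 0

E = 125/4, F = -11/4, G = 5/4 at the point
E_s = 0, E_t = -33, F_s = -33/2, F_t = 3/2, G_s = 3, G_t = 0
EG - F^2 = 63/2;  g^inv = (2/63) * [[5/4, 11/4], [11/4, 125/4]]
first-kind symbols [ij,l] = (1/2)(d_i g_jl + d_j g_il - d_l g_ij): [ss,s] = E_s/2 = 0, [ss,t] = F_s - E_t/2 = 0, [st,s] = E_t/2 = -33/2, [st,t] = G_s/2 = 3/2, [tt,s] = F_t - G_s/2 = 0, [tt,t] = G_t/2 = 0
Gamma^s_ij = (G*[ij,s] - F*[ij,t])/(EG - F^2), Gamma^t_ij = (E*[ij,t] - F*[ij,s])/(EG - F^2)


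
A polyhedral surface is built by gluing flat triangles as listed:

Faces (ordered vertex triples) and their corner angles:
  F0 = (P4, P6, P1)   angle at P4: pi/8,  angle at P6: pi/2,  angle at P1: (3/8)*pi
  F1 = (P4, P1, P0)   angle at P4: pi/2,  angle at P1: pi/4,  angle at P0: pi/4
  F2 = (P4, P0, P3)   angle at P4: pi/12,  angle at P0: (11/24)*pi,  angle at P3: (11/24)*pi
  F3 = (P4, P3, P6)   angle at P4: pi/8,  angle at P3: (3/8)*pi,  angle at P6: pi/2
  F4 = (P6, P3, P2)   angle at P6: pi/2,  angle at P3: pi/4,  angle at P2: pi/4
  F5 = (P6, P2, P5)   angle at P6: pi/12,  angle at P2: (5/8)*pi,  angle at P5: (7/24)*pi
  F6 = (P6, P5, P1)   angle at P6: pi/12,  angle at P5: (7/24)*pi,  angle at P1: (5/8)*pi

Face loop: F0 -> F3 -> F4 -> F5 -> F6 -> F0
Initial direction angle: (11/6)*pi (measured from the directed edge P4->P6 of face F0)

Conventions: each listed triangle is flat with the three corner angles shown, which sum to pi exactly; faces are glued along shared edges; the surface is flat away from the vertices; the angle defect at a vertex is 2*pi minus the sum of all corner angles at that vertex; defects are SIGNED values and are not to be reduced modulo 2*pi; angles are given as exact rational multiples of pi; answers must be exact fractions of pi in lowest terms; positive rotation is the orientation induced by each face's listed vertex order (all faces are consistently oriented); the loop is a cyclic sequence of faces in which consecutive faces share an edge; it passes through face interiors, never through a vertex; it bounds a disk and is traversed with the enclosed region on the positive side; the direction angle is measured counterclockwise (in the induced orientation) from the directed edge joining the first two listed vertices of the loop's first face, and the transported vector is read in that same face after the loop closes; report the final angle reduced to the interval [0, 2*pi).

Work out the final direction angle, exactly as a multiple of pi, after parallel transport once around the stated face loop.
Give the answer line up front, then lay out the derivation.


Answer: final direction angle = pi/6

enclosed vertex P6: corner angles sum to (5/3)*pi, defect = 2*pi - (5/3)*pi = pi/3
the rotation equals the total enclosed defect, so the final angle is initial + defects (mod 2*pi)
final angle = (11/6)*pi + pi/3 = pi/6 (mod 2*pi)
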